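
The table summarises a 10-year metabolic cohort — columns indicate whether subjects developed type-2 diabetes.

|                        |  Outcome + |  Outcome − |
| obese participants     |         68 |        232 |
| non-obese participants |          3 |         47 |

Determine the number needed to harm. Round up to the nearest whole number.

NNH = 6

risk, obese participants = 68/300 = 0.226667
risk, non-obese participants = 3/50 = 0.060000
absolute risk difference = 0.166667
1 / 0.166667 = 6.000 → round up → 6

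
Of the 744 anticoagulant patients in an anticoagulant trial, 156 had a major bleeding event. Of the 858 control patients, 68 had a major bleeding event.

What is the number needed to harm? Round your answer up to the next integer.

risk, anticoagulant patients = 156/744 = 0.209677
risk, control patients = 68/858 = 0.079254
absolute risk difference = 0.130423
1 / 0.130423 = 7.667 → round up → 8

NNH = 8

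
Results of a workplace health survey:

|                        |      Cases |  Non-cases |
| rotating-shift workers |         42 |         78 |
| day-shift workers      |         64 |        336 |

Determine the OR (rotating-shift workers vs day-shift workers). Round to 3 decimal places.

OR = (42 × 336) / (78 × 64) = 14112/4992 ≈ 2.827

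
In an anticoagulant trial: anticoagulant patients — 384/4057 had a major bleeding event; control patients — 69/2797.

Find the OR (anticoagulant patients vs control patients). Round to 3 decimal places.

OR = (384 × 2728) / (3673 × 69) = 1047552/253437 ≈ 4.133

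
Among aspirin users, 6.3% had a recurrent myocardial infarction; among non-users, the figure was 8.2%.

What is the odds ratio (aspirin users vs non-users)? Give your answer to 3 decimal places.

0.753

odds, aspirin users = 0.0630/0.9370 = 0.0672
odds, non-users = 0.0820/0.9180 = 0.0893
OR = 0.0672 / 0.0893 = 0.753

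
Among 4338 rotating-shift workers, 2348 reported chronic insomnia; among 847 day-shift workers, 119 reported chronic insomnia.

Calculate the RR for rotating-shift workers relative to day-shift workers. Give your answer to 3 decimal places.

risk, rotating-shift workers = 2348/4338 = 0.5413
risk, day-shift workers = 119/847 = 0.1405
RR = 0.5413 / 0.1405 = 3.853

RR = 3.853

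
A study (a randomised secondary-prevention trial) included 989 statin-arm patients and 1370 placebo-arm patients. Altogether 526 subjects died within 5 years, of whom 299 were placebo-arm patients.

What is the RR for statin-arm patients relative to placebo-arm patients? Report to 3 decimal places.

RR ≈ 1.052

statin-arm patients with the outcome: 526 − 299 = 227
statin-arm patients without the outcome: 989 − 227 = 762
placebo-arm patients without the outcome: 1370 − 299 = 1071
risk, statin-arm patients = 227/989 = 0.2295
risk, placebo-arm patients = 299/1370 = 0.2182
RR = 0.2295 / 0.2182 = 1.052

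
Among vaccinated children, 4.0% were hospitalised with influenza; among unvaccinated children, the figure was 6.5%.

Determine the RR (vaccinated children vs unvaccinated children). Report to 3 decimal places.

RR = 0.04000 / 0.06500 = 0.615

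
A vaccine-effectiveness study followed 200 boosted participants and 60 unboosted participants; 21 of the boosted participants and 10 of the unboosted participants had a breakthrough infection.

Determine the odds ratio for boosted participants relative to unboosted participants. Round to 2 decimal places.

OR = (21 × 50) / (179 × 10) = 1050/1790 ≈ 0.59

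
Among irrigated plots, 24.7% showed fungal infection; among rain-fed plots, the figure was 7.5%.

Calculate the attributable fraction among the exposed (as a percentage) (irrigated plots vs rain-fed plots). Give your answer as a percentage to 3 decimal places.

AR% = (0.2470 − 0.0750) / 0.2470 = 0.6964 → 69.636%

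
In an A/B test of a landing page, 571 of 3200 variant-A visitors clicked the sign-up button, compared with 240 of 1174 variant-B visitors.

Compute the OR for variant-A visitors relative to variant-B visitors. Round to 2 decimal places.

odds, variant-A visitors = 571/2629 = 0.2172
odds, variant-B visitors = 240/934 = 0.2570
OR = 0.2172 / 0.2570 = 0.85

0.85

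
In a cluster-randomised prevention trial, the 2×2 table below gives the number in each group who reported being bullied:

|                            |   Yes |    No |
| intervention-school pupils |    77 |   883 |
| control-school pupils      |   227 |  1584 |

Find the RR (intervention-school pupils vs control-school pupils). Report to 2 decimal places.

risk, intervention-school pupils = 77/960 = 0.0802
risk, control-school pupils = 227/1811 = 0.1253
RR = 0.0802 / 0.1253 = 0.64

RR = 0.64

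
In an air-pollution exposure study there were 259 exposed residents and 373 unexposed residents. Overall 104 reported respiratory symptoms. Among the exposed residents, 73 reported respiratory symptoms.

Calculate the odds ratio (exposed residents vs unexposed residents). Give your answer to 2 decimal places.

exposed residents without the outcome: 259 − 73 = 186
unexposed residents with the outcome: 104 − 73 = 31
unexposed residents without the outcome: 373 − 31 = 342
OR = (73 × 342) / (186 × 31) = 24966/5766 ≈ 4.33

OR ≈ 4.33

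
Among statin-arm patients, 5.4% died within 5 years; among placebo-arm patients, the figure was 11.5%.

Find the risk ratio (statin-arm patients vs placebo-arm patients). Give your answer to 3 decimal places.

RR = 0.0540 / 0.1150 = 0.470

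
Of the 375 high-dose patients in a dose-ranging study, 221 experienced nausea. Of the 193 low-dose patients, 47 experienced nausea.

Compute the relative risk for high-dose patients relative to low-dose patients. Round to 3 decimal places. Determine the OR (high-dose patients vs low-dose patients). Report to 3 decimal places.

risk, high-dose patients = 221/375 = 0.5893
risk, low-dose patients = 47/193 = 0.2435
RR = 0.5893 / 0.2435 = 2.420
OR = (221 × 146) / (154 × 47) = 32266/7238 ≈ 4.458

RR = 2.420; OR = 4.458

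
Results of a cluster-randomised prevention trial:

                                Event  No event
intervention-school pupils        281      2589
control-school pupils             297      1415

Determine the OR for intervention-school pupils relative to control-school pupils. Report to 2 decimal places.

OR = (281 × 1415) / (2589 × 297) = 397615/768933 ≈ 0.52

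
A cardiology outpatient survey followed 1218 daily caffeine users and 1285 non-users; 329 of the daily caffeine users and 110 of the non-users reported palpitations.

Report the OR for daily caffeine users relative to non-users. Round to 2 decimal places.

OR = (329 × 1175) / (889 × 110) = 386575/97790 ≈ 3.95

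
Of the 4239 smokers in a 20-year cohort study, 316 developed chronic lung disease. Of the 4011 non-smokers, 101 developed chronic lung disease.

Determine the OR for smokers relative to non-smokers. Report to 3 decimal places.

OR = (316 × 3910) / (3923 × 101) = 1235560/396223 ≈ 3.118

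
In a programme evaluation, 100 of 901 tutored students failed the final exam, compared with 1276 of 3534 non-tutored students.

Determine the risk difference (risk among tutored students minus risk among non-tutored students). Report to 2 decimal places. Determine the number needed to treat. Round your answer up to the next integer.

risk, tutored students = 100/901 = 0.1110
risk, non-tutored students = 1276/3534 = 0.3611
risk difference = 0.1110 − 0.3611 = -0.25
absolute risk difference = 0.250076
1 / 0.250076 = 3.999 → round up → 4

RD = -0.25; NNT = 4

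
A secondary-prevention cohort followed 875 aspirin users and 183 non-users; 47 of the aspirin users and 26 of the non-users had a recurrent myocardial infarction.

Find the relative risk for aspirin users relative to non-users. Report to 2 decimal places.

risk, aspirin users = 47/875 = 0.0537
risk, non-users = 26/183 = 0.1421
RR = 0.0537 / 0.1421 = 0.38

RR: 0.38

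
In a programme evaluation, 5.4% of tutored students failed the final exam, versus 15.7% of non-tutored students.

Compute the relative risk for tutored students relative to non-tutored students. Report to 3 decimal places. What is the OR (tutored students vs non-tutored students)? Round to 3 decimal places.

RR = 0.344; OR = 0.307

RR = 0.0540 / 0.1570 = 0.344
odds, tutored students = 0.0540/0.9460 = 0.0571
odds, non-tutored students = 0.1570/0.8430 = 0.1862
OR = 0.0571 / 0.1862 = 0.307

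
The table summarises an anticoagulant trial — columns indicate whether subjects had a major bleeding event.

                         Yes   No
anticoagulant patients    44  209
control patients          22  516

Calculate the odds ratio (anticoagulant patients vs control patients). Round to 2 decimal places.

OR = (44 × 516) / (209 × 22) = 22704/4598 ≈ 4.94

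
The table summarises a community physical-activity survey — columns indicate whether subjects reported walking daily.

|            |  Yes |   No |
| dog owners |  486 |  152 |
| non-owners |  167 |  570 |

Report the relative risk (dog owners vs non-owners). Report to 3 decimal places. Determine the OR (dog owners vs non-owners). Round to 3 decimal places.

RR = 3.362; OR = 10.913

risk, dog owners = 486/638 = 0.7618
risk, non-owners = 167/737 = 0.2266
RR = 0.7618 / 0.2266 = 3.362
odds, dog owners = 486/152 = 3.1974
odds, non-owners = 167/570 = 0.2930
OR = 3.1974 / 0.2930 = 10.913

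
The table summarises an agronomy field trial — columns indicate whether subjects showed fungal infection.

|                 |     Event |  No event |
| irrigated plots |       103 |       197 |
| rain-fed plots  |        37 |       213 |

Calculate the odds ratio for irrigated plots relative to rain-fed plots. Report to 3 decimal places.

odds, irrigated plots = 103/197 = 0.5228
odds, rain-fed plots = 37/213 = 0.1737
OR = 0.5228 / 0.1737 = 3.010

OR ≈ 3.010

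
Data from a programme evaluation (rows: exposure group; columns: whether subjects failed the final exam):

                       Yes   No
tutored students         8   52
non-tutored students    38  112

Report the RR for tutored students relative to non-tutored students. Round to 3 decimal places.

risk, tutored students = 8/60 = 0.1333
risk, non-tutored students = 38/150 = 0.2533
RR = 0.1333 / 0.2533 = 0.526

RR = 0.526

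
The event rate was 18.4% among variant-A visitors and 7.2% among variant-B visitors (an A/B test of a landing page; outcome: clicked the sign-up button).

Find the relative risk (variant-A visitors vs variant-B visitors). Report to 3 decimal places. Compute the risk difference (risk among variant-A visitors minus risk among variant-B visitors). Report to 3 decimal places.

RR = 0.1840 / 0.0720 = 2.556
risk difference = 0.1840 − 0.0720 = 0.112

RR = 2.556; RD = 0.112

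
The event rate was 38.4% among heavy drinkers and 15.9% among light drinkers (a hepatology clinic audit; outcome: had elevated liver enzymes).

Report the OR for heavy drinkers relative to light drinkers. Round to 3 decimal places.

odds, heavy drinkers = 0.3840/0.6160 = 0.6234
odds, light drinkers = 0.1590/0.8410 = 0.1891
OR = 0.6234 / 0.1891 = 3.297

3.297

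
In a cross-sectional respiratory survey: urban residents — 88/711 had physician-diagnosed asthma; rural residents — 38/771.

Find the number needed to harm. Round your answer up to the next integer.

risk, urban residents = 88/711 = 0.123769
risk, rural residents = 38/771 = 0.049287
absolute risk difference = 0.074483
1 / 0.074483 = 13.426 → round up → 14

14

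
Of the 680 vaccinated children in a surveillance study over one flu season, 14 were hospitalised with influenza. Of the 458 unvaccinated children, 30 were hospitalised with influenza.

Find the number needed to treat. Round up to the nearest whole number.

risk, vaccinated children = 14/680 = 0.020588
risk, unvaccinated children = 30/458 = 0.065502
absolute risk difference = 0.044914
1 / 0.044914 = 22.265 → round up → 23

23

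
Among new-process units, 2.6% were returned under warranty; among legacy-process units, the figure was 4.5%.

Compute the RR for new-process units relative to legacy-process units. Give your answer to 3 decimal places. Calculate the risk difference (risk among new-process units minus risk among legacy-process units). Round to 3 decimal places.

RR = 0.02600 / 0.04500 = 0.578
risk difference = 0.02600 − 0.04500 = -0.019

RR = 0.578; RD = -0.019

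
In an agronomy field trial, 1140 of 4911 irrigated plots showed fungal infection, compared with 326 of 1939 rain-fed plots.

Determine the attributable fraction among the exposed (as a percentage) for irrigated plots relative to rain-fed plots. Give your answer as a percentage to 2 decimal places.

risk, irrigated plots = 1140/4911 = 0.2321
risk, rain-fed plots = 326/1939 = 0.1681
AR% = (0.2321 − 0.1681) / 0.2321 = 0.2757 → 27.57%

AR% ≈ 27.57%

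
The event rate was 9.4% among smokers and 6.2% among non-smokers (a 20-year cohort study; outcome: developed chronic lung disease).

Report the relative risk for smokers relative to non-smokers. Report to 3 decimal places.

RR = 0.0940 / 0.0620 = 1.516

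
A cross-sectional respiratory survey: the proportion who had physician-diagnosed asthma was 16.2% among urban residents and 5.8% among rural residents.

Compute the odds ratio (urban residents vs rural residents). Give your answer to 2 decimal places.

odds, urban residents = 0.1620/0.8380 = 0.1933
odds, rural residents = 0.0580/0.9420 = 0.0616
OR = 0.1933 / 0.0616 = 3.14

OR ≈ 3.14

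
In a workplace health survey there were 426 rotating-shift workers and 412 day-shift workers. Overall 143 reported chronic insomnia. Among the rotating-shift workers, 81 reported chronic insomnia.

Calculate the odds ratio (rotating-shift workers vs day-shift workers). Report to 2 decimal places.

1.33

rotating-shift workers without the outcome: 426 − 81 = 345
day-shift workers with the outcome: 143 − 81 = 62
day-shift workers without the outcome: 412 − 62 = 350
OR = (81 × 350) / (345 × 62) = 28350/21390 ≈ 1.33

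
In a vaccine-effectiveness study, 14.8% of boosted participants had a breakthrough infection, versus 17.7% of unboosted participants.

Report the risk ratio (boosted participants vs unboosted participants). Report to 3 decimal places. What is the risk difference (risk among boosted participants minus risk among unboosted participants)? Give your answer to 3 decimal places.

RR = 0.836; RD = -0.029

RR = 0.1480 / 0.1770 = 0.836
risk difference = 0.1480 − 0.1770 = -0.029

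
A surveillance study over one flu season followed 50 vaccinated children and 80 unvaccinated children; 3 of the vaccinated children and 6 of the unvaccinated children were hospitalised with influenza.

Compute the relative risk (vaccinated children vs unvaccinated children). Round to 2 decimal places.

0.80

risk, vaccinated children = 3/50 = 0.0600
risk, unvaccinated children = 6/80 = 0.0750
RR = 0.0600 / 0.0750 = 0.80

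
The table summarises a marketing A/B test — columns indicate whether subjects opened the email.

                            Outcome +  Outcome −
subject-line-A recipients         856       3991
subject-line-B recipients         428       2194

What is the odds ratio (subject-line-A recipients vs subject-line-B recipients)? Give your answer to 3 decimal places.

OR = (856 × 2194) / (3991 × 428) = 1878064/1708148 ≈ 1.099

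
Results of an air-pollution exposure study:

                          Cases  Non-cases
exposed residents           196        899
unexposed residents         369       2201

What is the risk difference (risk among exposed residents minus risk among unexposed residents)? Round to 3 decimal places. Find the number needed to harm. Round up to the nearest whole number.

risk, exposed residents = 196/1095 = 0.1790
risk, unexposed residents = 369/2570 = 0.1436
risk difference = 0.1790 − 0.1436 = 0.035
absolute risk difference = 0.035416
1 / 0.035416 = 28.236 → round up → 29

RD = 0.035; NNH = 29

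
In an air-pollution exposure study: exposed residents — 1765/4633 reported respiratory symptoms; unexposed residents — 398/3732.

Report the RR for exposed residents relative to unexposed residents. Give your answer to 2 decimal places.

risk, exposed residents = 1765/4633 = 0.3810
risk, unexposed residents = 398/3732 = 0.1066
RR = 0.3810 / 0.1066 = 3.57

RR = 3.57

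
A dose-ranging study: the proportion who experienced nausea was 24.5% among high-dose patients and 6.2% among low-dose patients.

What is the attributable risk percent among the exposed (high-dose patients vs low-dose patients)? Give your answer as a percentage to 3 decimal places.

AR% = (0.2450 − 0.0620) / 0.2450 = 0.7469 → 74.694%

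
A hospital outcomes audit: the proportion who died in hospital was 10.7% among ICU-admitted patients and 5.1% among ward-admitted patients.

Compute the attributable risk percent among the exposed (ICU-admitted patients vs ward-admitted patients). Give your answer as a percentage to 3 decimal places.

AR% = (0.1070 − 0.0510) / 0.1070 = 0.5234 → 52.336%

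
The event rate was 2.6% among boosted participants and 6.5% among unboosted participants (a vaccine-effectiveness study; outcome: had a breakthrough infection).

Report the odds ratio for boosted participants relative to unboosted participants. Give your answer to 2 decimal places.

odds, boosted participants = 0.02600/0.97400 = 0.02669
odds, unboosted participants = 0.06500/0.93500 = 0.06952
OR = 0.02669 / 0.06952 = 0.38

OR ≈ 0.38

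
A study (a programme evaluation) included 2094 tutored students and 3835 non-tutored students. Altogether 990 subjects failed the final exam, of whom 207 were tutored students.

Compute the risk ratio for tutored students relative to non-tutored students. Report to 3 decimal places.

0.484

tutored students without the outcome: 2094 − 207 = 1887
non-tutored students with the outcome: 990 − 207 = 783
non-tutored students without the outcome: 3835 − 783 = 3052
risk, tutored students = 207/2094 = 0.0989
risk, non-tutored students = 783/3835 = 0.2042
RR = 0.0989 / 0.2042 = 0.484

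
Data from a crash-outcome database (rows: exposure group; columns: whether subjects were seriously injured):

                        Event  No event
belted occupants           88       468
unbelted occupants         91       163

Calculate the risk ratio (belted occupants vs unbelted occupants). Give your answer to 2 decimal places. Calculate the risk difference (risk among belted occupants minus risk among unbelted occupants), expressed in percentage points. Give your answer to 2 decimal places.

risk, belted occupants = 88/556 = 0.1583
risk, unbelted occupants = 91/254 = 0.3583
RR = 0.1583 / 0.3583 = 0.44
risk difference = 0.1583 − 0.3583 = -0.2000 → -20.00 percentage points

RR = 0.44; RD = -20.00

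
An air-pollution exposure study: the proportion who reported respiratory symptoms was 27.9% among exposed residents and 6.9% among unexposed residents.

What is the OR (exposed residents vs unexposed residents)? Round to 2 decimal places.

5.22

odds, exposed residents = 0.2790/0.7210 = 0.3870
odds, unexposed residents = 0.0690/0.9310 = 0.0741
OR = 0.3870 / 0.0741 = 5.22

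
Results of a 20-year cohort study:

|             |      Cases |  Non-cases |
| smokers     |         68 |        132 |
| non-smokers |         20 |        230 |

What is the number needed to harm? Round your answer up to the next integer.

risk, smokers = 68/200 = 0.340000
risk, non-smokers = 20/250 = 0.080000
absolute risk difference = 0.260000
1 / 0.260000 = 3.846 → round up → 4

4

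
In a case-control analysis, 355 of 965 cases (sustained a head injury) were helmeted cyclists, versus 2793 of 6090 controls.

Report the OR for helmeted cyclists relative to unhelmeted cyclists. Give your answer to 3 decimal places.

OR = (355 × 3297) / (2793 × 610) = 1170435/1703730 ≈ 0.687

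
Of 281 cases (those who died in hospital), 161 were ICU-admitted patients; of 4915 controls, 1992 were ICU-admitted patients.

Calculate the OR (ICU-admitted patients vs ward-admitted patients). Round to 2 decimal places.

OR = (161 × 2923) / (1992 × 120) = 470603/239040 ≈ 1.97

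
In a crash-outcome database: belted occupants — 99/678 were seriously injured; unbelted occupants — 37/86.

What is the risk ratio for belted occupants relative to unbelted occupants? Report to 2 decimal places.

0.34

risk, belted occupants = 99/678 = 0.1460
risk, unbelted occupants = 37/86 = 0.4302
RR = 0.1460 / 0.4302 = 0.34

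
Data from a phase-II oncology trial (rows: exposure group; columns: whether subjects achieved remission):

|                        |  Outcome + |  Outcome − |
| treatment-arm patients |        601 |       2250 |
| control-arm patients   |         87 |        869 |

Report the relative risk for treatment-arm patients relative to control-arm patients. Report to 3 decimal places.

risk, treatment-arm patients = 601/2851 = 0.2108
risk, control-arm patients = 87/956 = 0.0910
RR = 0.2108 / 0.0910 = 2.316

2.316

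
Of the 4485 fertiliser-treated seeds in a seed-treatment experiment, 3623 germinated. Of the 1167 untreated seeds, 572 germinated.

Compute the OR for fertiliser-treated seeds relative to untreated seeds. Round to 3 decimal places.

OR = (3623 × 595) / (862 × 572) = 2155685/493064 ≈ 4.372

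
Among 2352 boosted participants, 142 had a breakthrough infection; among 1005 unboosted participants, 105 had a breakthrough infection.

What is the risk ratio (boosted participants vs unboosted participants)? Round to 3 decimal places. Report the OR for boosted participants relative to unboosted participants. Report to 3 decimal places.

RR = 0.578; OR = 0.551

risk, boosted participants = 142/2352 = 0.0604
risk, unboosted participants = 105/1005 = 0.1045
RR = 0.0604 / 0.1045 = 0.578
OR = (142 × 900) / (2210 × 105) = 127800/232050 ≈ 0.551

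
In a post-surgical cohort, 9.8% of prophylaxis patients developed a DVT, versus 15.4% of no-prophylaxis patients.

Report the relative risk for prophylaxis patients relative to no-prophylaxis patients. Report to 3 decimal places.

RR = 0.0980 / 0.1540 = 0.636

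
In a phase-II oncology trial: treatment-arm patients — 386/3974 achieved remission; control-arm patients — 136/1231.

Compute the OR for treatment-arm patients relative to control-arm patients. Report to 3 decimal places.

OR = (386 × 1095) / (3588 × 136) = 422670/487968 ≈ 0.866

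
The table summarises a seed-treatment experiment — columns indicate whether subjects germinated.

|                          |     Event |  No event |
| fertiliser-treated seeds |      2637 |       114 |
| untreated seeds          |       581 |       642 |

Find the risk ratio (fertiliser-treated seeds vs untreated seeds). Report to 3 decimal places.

RR = 2.018

risk, fertiliser-treated seeds = 2637/2751 = 0.9586
risk, untreated seeds = 581/1223 = 0.4751
RR = 0.9586 / 0.4751 = 2.018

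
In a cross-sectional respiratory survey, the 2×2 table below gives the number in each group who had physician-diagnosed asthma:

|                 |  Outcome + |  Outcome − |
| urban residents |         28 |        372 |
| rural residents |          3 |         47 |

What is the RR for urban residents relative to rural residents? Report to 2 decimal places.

1.17

risk, urban residents = 28/400 = 0.0700
risk, rural residents = 3/50 = 0.0600
RR = 0.0700 / 0.0600 = 1.17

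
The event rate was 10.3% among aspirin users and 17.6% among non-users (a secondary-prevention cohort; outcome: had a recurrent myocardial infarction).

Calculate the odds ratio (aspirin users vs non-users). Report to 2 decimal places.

odds, aspirin users = 0.1030/0.8970 = 0.1148
odds, non-users = 0.1760/0.8240 = 0.2136
OR = 0.1148 / 0.2136 = 0.54

OR = 0.54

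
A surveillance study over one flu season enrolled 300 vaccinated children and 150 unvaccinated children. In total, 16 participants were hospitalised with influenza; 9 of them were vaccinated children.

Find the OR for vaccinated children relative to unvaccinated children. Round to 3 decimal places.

vaccinated children without the outcome: 300 − 9 = 291
unvaccinated children with the outcome: 16 − 9 = 7
unvaccinated children without the outcome: 150 − 7 = 143
OR = (9 × 143) / (291 × 7) = 1287/2037 ≈ 0.632

OR: 0.632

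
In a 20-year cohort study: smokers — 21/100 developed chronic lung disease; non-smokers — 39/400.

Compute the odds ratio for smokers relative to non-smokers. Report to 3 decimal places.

odds, smokers = 21/79 = 0.2658
odds, non-smokers = 39/361 = 0.1080
OR = 0.2658 / 0.1080 = 2.461

2.461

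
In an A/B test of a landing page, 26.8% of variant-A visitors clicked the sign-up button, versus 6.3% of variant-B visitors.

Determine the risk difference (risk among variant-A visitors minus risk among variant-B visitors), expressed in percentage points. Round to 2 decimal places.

risk difference = 0.2680 − 0.0630 = 0.2050 → 20.50 percentage points

20.50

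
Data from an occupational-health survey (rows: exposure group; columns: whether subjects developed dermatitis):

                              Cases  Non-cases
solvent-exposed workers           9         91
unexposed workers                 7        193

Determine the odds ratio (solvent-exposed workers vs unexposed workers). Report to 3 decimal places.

OR = (9 × 193) / (91 × 7) = 1737/637 ≈ 2.727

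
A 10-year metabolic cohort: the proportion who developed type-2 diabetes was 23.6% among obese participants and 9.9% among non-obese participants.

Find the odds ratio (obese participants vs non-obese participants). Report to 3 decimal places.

odds, obese participants = 0.2360/0.7640 = 0.3089
odds, non-obese participants = 0.0990/0.9010 = 0.1099
OR = 0.3089 / 0.1099 = 2.811

2.811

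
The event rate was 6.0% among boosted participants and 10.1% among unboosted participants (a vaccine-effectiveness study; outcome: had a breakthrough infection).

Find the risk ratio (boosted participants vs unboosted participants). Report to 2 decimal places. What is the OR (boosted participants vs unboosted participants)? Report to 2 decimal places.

RR = 0.0600 / 0.1010 = 0.59
odds, boosted participants = 0.0600/0.9400 = 0.0638
odds, unboosted participants = 0.1010/0.8990 = 0.1123
OR = 0.0638 / 0.1123 = 0.57

RR = 0.59; OR = 0.57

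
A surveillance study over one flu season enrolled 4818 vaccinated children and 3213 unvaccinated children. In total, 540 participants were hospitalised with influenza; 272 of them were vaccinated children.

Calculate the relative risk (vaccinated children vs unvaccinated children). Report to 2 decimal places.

vaccinated children without the outcome: 4818 − 272 = 4546
unvaccinated children with the outcome: 540 − 272 = 268
unvaccinated children without the outcome: 3213 − 268 = 2945
risk, vaccinated children = 272/4818 = 0.0565
risk, unvaccinated children = 268/3213 = 0.0834
RR = 0.0565 / 0.0834 = 0.68

RR: 0.68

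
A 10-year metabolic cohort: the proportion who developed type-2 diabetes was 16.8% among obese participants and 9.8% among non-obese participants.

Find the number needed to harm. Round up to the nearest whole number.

absolute risk difference = 0.070000
1 / 0.070000 = 14.286 → round up → 15

15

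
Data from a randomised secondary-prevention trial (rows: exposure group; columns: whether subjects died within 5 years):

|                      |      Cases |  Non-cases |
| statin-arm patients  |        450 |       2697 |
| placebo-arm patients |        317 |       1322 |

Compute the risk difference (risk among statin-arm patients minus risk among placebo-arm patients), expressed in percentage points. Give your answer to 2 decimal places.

risk, statin-arm patients = 450/3147 = 0.1430
risk, placebo-arm patients = 317/1639 = 0.1934
risk difference = 0.1430 − 0.1934 = -0.0504 → -5.04 percentage points

RD = -5.04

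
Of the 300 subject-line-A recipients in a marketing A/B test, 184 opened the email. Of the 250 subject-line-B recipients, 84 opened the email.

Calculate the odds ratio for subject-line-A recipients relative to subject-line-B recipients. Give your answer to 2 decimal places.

OR: 3.13

odds, subject-line-A recipients = 184/116 = 1.5862
odds, subject-line-B recipients = 84/166 = 0.5060
OR = 1.5862 / 0.5060 = 3.13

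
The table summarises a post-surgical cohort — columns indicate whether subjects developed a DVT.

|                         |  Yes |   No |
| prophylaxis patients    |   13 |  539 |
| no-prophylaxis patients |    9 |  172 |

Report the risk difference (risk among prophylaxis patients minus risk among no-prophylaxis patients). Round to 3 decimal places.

risk, prophylaxis patients = 13/552 = 0.02355
risk, no-prophylaxis patients = 9/181 = 0.04972
risk difference = 0.02355 − 0.04972 = -0.026

RD ≈ -0.026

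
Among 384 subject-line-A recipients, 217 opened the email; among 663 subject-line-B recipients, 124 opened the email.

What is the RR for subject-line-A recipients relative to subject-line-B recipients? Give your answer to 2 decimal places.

3.02

risk, subject-line-A recipients = 217/384 = 0.5651
risk, subject-line-B recipients = 124/663 = 0.1870
RR = 0.5651 / 0.1870 = 3.02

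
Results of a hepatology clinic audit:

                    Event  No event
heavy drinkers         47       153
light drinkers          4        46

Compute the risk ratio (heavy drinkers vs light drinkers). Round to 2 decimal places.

risk, heavy drinkers = 47/200 = 0.2350
risk, light drinkers = 4/50 = 0.0800
RR = 0.2350 / 0.0800 = 2.94

2.94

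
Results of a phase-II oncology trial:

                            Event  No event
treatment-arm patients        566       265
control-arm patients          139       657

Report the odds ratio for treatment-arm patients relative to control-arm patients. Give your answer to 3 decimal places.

OR = (566 × 657) / (265 × 139) = 371862/36835 ≈ 10.095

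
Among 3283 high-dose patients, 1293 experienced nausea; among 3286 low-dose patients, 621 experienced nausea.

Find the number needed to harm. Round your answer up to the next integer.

NNH = 5

risk, high-dose patients = 1293/3283 = 0.393847
risk, low-dose patients = 621/3286 = 0.188984
absolute risk difference = 0.204864
1 / 0.204864 = 4.881 → round up → 5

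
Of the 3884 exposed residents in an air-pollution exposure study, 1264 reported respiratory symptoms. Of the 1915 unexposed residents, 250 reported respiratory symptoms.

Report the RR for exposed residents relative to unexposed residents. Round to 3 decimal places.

2.493

risk, exposed residents = 1264/3884 = 0.3254
risk, unexposed residents = 250/1915 = 0.1305
RR = 0.3254 / 0.1305 = 2.493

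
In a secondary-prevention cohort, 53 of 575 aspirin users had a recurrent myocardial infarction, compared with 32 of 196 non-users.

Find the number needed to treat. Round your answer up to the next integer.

risk, aspirin users = 53/575 = 0.092174
risk, non-users = 32/196 = 0.163265
absolute risk difference = 0.071091
1 / 0.071091 = 14.066 → round up → 15

NNT: 15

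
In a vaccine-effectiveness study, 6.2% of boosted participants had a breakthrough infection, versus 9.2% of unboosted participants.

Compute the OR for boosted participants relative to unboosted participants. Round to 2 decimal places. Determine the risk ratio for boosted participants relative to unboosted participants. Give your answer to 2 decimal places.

odds, boosted participants = 0.0620/0.9380 = 0.0661
odds, unboosted participants = 0.0920/0.9080 = 0.1013
OR = 0.0661 / 0.1013 = 0.65
RR = 0.0620 / 0.0920 = 0.67

OR = 0.65; RR = 0.67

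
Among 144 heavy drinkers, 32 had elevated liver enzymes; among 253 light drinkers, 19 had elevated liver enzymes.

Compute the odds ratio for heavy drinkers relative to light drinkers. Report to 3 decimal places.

OR = (32 × 234) / (112 × 19) = 7488/2128 ≈ 3.519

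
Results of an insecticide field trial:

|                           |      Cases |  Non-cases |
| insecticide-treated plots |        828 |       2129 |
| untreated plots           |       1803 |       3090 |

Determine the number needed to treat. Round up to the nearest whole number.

risk, insecticide-treated plots = 828/2957 = 0.280014
risk, untreated plots = 1803/4893 = 0.368486
absolute risk difference = 0.088472
1 / 0.088472 = 11.303 → round up → 12

12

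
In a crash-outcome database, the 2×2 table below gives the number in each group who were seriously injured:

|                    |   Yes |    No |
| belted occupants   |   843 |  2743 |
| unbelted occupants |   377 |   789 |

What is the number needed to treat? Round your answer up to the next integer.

NNT ≈ 12

risk, belted occupants = 843/3586 = 0.235081
risk, unbelted occupants = 377/1166 = 0.323328
absolute risk difference = 0.088247
1 / 0.088247 = 11.332 → round up → 12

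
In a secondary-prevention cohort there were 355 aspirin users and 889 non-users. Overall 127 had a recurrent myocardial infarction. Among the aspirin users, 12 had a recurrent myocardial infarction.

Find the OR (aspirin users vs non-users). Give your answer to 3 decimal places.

0.235

aspirin users without the outcome: 355 − 12 = 343
non-users with the outcome: 127 − 12 = 115
non-users without the outcome: 889 − 115 = 774
odds, aspirin users = 12/343 = 0.03499
odds, non-users = 115/774 = 0.14858
OR = 0.03499 / 0.14858 = 0.235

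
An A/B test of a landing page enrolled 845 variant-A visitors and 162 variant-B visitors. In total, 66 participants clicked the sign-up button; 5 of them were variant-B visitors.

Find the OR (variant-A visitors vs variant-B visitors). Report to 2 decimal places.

variant-A visitors with the outcome: 66 − 5 = 61
variant-A visitors without the outcome: 845 − 61 = 784
variant-B visitors without the outcome: 162 − 5 = 157
OR = (61 × 157) / (784 × 5) = 9577/3920 ≈ 2.44

OR = 2.44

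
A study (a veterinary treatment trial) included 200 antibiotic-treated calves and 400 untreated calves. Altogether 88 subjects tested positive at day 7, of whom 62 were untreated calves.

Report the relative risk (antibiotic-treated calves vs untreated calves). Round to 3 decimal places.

antibiotic-treated calves with the outcome: 88 − 62 = 26
antibiotic-treated calves without the outcome: 200 − 26 = 174
untreated calves without the outcome: 400 − 62 = 338
risk, antibiotic-treated calves = 26/200 = 0.1300
risk, untreated calves = 62/400 = 0.1550
RR = 0.1300 / 0.1550 = 0.839

0.839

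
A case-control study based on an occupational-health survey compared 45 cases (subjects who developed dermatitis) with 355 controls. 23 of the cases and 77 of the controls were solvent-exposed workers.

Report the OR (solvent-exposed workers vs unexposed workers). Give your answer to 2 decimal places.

OR = (23 × 278) / (77 × 22) = 6394/1694 ≈ 3.77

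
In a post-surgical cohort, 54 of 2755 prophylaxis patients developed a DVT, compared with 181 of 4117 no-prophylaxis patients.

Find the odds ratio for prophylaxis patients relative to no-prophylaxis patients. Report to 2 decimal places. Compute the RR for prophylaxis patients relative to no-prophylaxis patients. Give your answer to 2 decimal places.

odds, prophylaxis patients = 54/2701 = 0.01999
odds, no-prophylaxis patients = 181/3936 = 0.04599
OR = 0.01999 / 0.04599 = 0.43
risk, prophylaxis patients = 54/2755 = 0.01960
risk, no-prophylaxis patients = 181/4117 = 0.04396
RR = 0.01960 / 0.04396 = 0.45

OR = 0.43; RR = 0.45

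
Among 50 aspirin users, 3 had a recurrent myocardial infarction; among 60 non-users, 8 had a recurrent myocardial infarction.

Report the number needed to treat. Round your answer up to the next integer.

risk, aspirin users = 3/50 = 0.060000
risk, non-users = 8/60 = 0.133333
absolute risk difference = 0.073333
1 / 0.073333 = 13.636 → round up → 14

NNT ≈ 14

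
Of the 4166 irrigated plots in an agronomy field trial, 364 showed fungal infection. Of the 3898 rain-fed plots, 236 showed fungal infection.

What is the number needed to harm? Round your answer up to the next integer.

NNH ≈ 38

risk, irrigated plots = 364/4166 = 0.087374
risk, rain-fed plots = 236/3898 = 0.060544
absolute risk difference = 0.026830
1 / 0.026830 = 37.272 → round up → 38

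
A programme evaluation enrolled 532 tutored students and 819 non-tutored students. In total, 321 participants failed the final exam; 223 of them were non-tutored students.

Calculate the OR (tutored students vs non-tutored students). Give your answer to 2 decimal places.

0.60

tutored students with the outcome: 321 − 223 = 98
tutored students without the outcome: 532 − 98 = 434
non-tutored students without the outcome: 819 − 223 = 596
odds, tutored students = 98/434 = 0.2258
odds, non-tutored students = 223/596 = 0.3742
OR = 0.2258 / 0.3742 = 0.60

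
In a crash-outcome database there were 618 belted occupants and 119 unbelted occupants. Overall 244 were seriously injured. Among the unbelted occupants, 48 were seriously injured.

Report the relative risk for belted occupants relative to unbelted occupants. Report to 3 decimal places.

belted occupants with the outcome: 244 − 48 = 196
belted occupants without the outcome: 618 − 196 = 422
unbelted occupants without the outcome: 119 − 48 = 71
risk, belted occupants = 196/618 = 0.3172
risk, unbelted occupants = 48/119 = 0.4034
RR = 0.3172 / 0.4034 = 0.786

0.786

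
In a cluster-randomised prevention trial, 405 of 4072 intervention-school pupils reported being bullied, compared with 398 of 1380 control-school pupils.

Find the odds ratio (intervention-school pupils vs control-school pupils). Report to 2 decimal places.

OR = (405 × 982) / (3667 × 398) = 397710/1459466 ≈ 0.27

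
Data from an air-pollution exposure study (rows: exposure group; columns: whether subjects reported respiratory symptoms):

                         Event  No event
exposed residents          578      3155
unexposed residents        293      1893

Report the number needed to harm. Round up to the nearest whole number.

risk, exposed residents = 578/3733 = 0.154835
risk, unexposed residents = 293/2186 = 0.134035
absolute risk difference = 0.020800
1 / 0.020800 = 48.077 → round up → 49

NNH: 49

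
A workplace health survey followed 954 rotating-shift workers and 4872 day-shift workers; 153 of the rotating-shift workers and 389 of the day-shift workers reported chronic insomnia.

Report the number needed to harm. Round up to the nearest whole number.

NNH = 13

risk, rotating-shift workers = 153/954 = 0.160377
risk, day-shift workers = 389/4872 = 0.079844
absolute risk difference = 0.080533
1 / 0.080533 = 12.417 → round up → 13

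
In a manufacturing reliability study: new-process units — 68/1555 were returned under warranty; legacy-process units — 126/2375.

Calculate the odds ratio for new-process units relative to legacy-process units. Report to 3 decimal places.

OR = (68 × 2249) / (1487 × 126) = 152932/187362 ≈ 0.816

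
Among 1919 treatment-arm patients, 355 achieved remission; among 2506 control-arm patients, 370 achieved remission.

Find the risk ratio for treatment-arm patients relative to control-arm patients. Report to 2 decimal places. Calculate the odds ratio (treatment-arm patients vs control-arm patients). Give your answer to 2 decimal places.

risk, treatment-arm patients = 355/1919 = 0.1850
risk, control-arm patients = 370/2506 = 0.1476
RR = 0.1850 / 0.1476 = 1.25
OR = (355 × 2136) / (1564 × 370) = 758280/578680 ≈ 1.31

RR = 1.25; OR = 1.31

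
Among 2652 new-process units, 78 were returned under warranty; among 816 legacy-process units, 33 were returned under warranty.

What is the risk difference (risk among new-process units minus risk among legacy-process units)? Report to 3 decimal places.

-0.011

risk, new-process units = 78/2652 = 0.02941
risk, legacy-process units = 33/816 = 0.04044
risk difference = 0.02941 − 0.04044 = -0.011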